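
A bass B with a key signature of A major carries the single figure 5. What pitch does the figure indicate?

F#

Counting 4 letter steps above B lands on F; in A major, that letter is F#.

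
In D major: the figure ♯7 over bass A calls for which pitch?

G#

Counting 6 letter steps above A lands on G; in D major, that letter is G.
The #7 figure raises it a semitone, giving G#.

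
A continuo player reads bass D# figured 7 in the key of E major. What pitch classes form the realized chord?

The written figures 7 are shorthand for 7/5/3: the 5/3 are implied.
A third above D# in this key is F#.
A fifth above D# in this key is A.
A seventh above D# in this key is C#.
Together with the bass D#, this spells D# half-diminished seventh in root position.

D#, F#, A, C#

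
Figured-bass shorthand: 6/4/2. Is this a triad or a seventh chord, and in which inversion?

seventh chord, third inversion

Intervals of 6/4/2 above the bass form a seventh chord; the bass is the seventh, so this is third inversion.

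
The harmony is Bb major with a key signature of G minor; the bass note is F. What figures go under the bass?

6/4

F is the fifth of Bb major, so the chord is in second inversion.
A triad in second inversion is figured 6/4, conventionally abbreviated 6/4.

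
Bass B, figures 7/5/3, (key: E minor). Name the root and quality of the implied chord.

B minor seventh

The figures 7/5/3 indicate a seventh chord in root position.
In root position the bass is the root, so the root is B.
The chord tones are B, D, F#, A, giving B minor seventh.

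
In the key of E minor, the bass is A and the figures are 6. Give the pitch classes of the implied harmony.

A, C, F#

The written figures 6 are shorthand for 6/3: the 3 is implied.
A third above A in this key is C.
A sixth above A in this key is F#.
Together with the bass A, this spells F# diminished in first inversion.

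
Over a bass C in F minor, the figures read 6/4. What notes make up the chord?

A fourth above C in this key is F.
A sixth above C in this key is Ab.
Together with the bass C, this spells F minor in second inversion.

C, F, Ab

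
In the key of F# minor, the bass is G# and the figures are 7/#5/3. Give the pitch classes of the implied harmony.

G#, B, D#, F#

A third above G# in this key is B.
A fifth above G# in this key is D, raised to D# by the sharp.
A seventh above G# in this key is F#.
Together with the bass G#, this spells G# minor seventh in root position.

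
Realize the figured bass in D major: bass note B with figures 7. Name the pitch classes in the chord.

B, D, F#, A

The written figures 7 are shorthand for 7/5/3: the 5/3 are implied.
A third above B in this key is D.
A fifth above B in this key is F#.
A seventh above B in this key is A.
Together with the bass B, this spells B minor seventh in root position.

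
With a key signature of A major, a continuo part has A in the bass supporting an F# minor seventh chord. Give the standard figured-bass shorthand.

A is the third of F# minor seventh, so the chord is in first inversion.
A seventh chord in first inversion is figured 6/5/3, conventionally abbreviated 6/5.

6/5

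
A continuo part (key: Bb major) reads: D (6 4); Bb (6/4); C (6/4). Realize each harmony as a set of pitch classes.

D (6/4): D, G, Bb.
Bb (6/4): Bb, Eb, G.
C (6/4): C, F, A.

D, G, Bb | Bb, Eb, G | C, F, A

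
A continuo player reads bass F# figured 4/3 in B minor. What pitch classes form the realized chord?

F#, A, B, D

The written figures 4/3 are shorthand for 6/4/3: the 6 is implied.
A third above F# in this key is A.
A fourth above F# in this key is B.
A sixth above F# in this key is D.
Together with the bass F#, this spells B minor seventh in second inversion.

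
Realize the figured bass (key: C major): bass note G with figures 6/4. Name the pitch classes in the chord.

A fourth above G in this key is C.
A sixth above G in this key is E.
Together with the bass G, this spells C major in second inversion.

G, C, E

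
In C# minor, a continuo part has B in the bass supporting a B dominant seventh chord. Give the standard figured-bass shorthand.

B is the root of B dominant seventh, so the chord is in root position.
A seventh chord in root position is figured 7/5/3, conventionally abbreviated 7.

7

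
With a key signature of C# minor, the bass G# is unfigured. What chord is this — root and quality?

G# minor

An unfigured bass indicates a triad in root position.
In root position the bass is the root, so the root is G#.
The chord tones are G#, B, D#, giving G# minor.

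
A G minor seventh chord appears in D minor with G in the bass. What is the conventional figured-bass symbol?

G is the root of G minor seventh, so the chord is in root position.
A seventh chord in root position is figured 7/5/3, conventionally abbreviated 7.

7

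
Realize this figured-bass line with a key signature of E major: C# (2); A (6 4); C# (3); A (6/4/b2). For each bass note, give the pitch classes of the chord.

C# (6/4/2): C#, D#, F#, A.
A (6/4): A, D#, F#.
C# (5/3): C#, E, G#.
A (6/4/b2): A, Bb, D#, F#.

C#, D#, F#, A | A, D#, F# | C#, E, G# | A, Bb, D#, F#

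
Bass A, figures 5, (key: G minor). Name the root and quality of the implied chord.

The figures 5 indicate a triad in root position.
In root position the bass is the root, so the root is A.
The chord tones are A, C, Eb, giving A diminished.

A diminished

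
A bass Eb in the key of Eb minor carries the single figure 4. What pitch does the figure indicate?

Counting 3 letter steps above Eb lands on A; in Eb minor, that letter is Ab.

Ab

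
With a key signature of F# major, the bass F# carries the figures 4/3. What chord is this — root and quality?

The figures 4/3 indicate a seventh chord in second inversion.
In second inversion the root lies a fourth above the bass: a fourth above F# in F# major is B.
The chord tones are F#, A#, B, D#, giving B major seventh.

B major seventh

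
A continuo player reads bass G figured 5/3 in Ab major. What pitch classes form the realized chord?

A third above G in this key is Bb.
A fifth above G in this key is Db.
Together with the bass G, this spells G diminished in root position.

G, Bb, Db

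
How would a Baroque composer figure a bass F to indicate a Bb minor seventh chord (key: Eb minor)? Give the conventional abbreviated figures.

4/3

F is the fifth of Bb minor seventh, so the chord is in second inversion.
A seventh chord in second inversion is figured 6/4/3, conventionally abbreviated 4/3.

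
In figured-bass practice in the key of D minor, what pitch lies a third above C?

Counting 2 letter steps above C lands on E; in D minor, that letter is E.

E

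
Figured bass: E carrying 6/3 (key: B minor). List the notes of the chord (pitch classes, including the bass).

E, G, C#

A third above E in this key is G.
A sixth above E in this key is C#.
Together with the bass E, this spells C# diminished in first inversion.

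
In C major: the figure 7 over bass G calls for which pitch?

F

Counting 6 letter steps above G lands on F; in C major, that letter is F.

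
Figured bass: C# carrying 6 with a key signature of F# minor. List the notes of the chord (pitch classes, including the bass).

The written figures 6 are shorthand for 6/3: the 3 is implied.
A third above C# in this key is E.
A sixth above C# in this key is A.
Together with the bass C#, this spells A major in first inversion.

C#, E, A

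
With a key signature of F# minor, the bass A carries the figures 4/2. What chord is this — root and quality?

The figures 4/2 indicate a seventh chord in third inversion.
In third inversion the root lies a second above the bass: a second above A in F# minor is B.
The chord tones are A, B, D, F#, giving B minor seventh.

B minor seventh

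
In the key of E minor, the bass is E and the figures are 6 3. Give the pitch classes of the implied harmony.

E, G, C

A third above E in this key is G.
A sixth above E in this key is C.
Together with the bass E, this spells C major in first inversion.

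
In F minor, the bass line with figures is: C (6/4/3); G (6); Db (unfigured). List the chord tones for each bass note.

C, Eb, F, Ab | G, Bb, Eb | Db, F, Ab

C (6/4/3): C, Eb, F, Ab.
G (6/3): G, Bb, Eb.
Db (5/3): Db, F, Ab.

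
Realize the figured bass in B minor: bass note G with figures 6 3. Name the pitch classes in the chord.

A third above G in this key is B.
A sixth above G in this key is E.
Together with the bass G, this spells E minor in first inversion.

G, B, E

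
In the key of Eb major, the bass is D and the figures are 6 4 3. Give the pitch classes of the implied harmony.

A third above D in this key is F.
A fourth above D in this key is G.
A sixth above D in this key is Bb.
Together with the bass D, this spells G minor seventh in second inversion.

D, F, G, Bb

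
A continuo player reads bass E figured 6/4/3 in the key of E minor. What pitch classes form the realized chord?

E, G, A, C

A third above E in this key is G.
A fourth above E in this key is A.
A sixth above E in this key is C.
Together with the bass E, this spells A minor seventh in second inversion.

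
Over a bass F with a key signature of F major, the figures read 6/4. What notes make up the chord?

A fourth above F in this key is Bb.
A sixth above F in this key is D.
Together with the bass F, this spells Bb major in second inversion.

F, Bb, D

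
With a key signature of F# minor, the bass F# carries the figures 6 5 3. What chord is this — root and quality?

The figures 6 5 3 indicate a seventh chord in first inversion.
In first inversion the root lies a sixth above the bass: a sixth above F# in F# minor is D.
The chord tones are F#, A, C#, D, giving D major seventh.

D major seventh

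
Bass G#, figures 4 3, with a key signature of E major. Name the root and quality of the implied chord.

The figures 4 3 indicate a seventh chord in second inversion.
In second inversion the root lies a fourth above the bass: a fourth above G# in E major is C#.
The chord tones are G#, B, C#, E, giving C# minor seventh.

C# minor seventh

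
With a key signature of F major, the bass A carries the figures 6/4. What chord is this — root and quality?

The figures 6/4 indicate a triad in second inversion.
In second inversion the root lies a fourth above the bass: a fourth above A in F major is D.
The chord tones are A, D, F, giving D minor.

D minor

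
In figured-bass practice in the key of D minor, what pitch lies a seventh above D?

Counting 6 letter steps above D lands on C; in D minor, that letter is C.

C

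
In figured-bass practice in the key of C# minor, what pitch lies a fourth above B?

E

Counting 3 letter steps above B lands on E; in C# minor, that letter is E.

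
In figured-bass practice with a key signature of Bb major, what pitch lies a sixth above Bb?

G

Counting 5 letter steps above Bb lands on G; in Bb major, that letter is G.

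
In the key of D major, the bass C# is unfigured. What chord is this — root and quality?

An unfigured bass indicates a triad in root position.
In root position the bass is the root, so the root is C#.
The chord tones are C#, E, G, giving C# diminished.

C# diminished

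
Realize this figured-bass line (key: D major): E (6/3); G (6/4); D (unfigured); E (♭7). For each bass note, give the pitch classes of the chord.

E, G, C# | G, C#, E | D, F#, A | E, G, B, Db

E (6/3): E, G, C#.
G (6/4): G, C#, E.
D (5/3): D, F#, A.
E (b7/5/3): E, G, B, Db.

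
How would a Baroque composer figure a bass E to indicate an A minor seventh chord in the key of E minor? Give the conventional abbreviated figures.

E is the fifth of A minor seventh, so the chord is in second inversion.
A seventh chord in second inversion is figured 6/4/3, conventionally abbreviated 4/3.

4/3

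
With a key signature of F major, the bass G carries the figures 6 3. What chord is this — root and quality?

E diminished

The figures 6 3 indicate a triad in first inversion.
In first inversion the root lies a sixth above the bass: a sixth above G in F major is E.
The chord tones are G, Bb, E, giving E diminished.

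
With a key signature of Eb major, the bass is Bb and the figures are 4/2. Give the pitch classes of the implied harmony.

The written figures 4/2 are shorthand for 6/4/2: the 6 is implied.
A second above Bb in this key is C.
A fourth above Bb in this key is Eb.
A sixth above Bb in this key is G.
Together with the bass Bb, this spells C minor seventh in third inversion.

Bb, C, Eb, G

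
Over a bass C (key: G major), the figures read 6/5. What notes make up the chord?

C, E, G, A

The written figures 6/5 are shorthand for 6/5/3: the 3 is implied.
A third above C in this key is E.
A fifth above C in this key is G.
A sixth above C in this key is A.
Together with the bass C, this spells A minor seventh in first inversion.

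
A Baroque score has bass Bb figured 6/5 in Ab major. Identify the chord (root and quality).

G half-diminished seventh

The figures 6/5 indicate a seventh chord in first inversion.
In first inversion the root lies a sixth above the bass: a sixth above Bb in Ab major is G.
The chord tones are Bb, Db, F, G, giving G half-diminished seventh.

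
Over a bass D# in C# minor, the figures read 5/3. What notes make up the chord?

A third above D# in this key is F#.
A fifth above D# in this key is A.
Together with the bass D#, this spells D# diminished in root position.

D#, F#, A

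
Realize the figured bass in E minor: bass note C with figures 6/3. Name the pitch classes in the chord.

C, E, A

A third above C in this key is E.
A sixth above C in this key is A.
Together with the bass C, this spells A minor in first inversion.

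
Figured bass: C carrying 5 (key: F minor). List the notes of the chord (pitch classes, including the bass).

The written figures 5 are shorthand for 5/3: the 3 is implied.
A third above C in this key is Eb.
A fifth above C in this key is G.
Together with the bass C, this spells C minor in root position.

C, Eb, G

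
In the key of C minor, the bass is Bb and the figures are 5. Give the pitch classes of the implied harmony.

The written figures 5 are shorthand for 5/3: the 3 is implied.
A third above Bb in this key is D.
A fifth above Bb in this key is F.
Together with the bass Bb, this spells Bb major in root position.

Bb, D, F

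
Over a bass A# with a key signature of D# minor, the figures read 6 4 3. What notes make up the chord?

A#, C#, D#, F#

A third above A# in this key is C#.
A fourth above A# in this key is D#.
A sixth above A# in this key is F#.
Together with the bass A#, this spells D# minor seventh in second inversion.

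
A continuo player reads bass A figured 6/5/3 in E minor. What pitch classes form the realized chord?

A, C, E, F#

A third above A in this key is C.
A fifth above A in this key is E.
A sixth above A in this key is F#.
Together with the bass A, this spells F# half-diminished seventh in first inversion.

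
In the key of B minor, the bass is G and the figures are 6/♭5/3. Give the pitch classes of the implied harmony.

G, B, Db, E

A third above G in this key is B.
A fifth above G in this key is D, lowered to Db by the flat.
A sixth above G in this key is E.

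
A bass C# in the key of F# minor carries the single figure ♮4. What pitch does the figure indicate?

Counting 3 letter steps above C# lands on F; in F# minor, that letter is F#.
The ♮4 figure makes it natural, giving F.

F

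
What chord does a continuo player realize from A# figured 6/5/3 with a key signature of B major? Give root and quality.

The figures 6/5/3 indicate a seventh chord in first inversion.
In first inversion the root lies a sixth above the bass: a sixth above A# in B major is F#.
The chord tones are A#, C#, E, F#, giving F# dominant seventh.

F# dominant seventh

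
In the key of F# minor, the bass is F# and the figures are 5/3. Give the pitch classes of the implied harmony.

F#, A, C#

A third above F# in this key is A.
A fifth above F# in this key is C#.
Together with the bass F#, this spells F# minor in root position.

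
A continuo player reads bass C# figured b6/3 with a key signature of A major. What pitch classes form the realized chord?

C#, E, Ab

A third above C# in this key is E.
A sixth above C# in this key is A, lowered to Ab by the flat.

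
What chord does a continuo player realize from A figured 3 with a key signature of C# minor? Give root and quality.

The figures 3 indicate a triad in root position.
In root position the bass is the root, so the root is A.
The chord tones are A, C#, E, giving A major.

A major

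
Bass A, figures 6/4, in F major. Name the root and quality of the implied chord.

D minor

The figures 6/4 indicate a triad in second inversion.
In second inversion the root lies a fourth above the bass: a fourth above A in F major is D.
The chord tones are A, D, F, giving D minor.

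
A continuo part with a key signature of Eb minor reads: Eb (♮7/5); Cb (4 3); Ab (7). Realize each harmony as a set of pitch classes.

Eb, Gb, Bb, D | Cb, Eb, F, Ab | Ab, Cb, Eb, Gb

Eb (♮7/5/3): Eb, Gb, Bb, D.
Cb (6/4/3): Cb, Eb, F, Ab.
Ab (7/5/3): Ab, Cb, Eb, Gb.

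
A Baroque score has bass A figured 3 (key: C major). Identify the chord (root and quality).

A minor

The figures 3 indicate a triad in root position.
In root position the bass is the root, so the root is A.
The chord tones are A, C, E, giving A minor.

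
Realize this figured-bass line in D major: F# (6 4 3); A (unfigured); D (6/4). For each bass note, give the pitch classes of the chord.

F#, A, B, D | A, C#, E | D, G, B

F# (6/4/3): F#, A, B, D.
A (5/3): A, C#, E.
D (6/4): D, G, B.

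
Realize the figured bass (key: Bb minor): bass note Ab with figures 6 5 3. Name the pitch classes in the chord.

Ab, C, Eb, F

A third above Ab in this key is C.
A fifth above Ab in this key is Eb.
A sixth above Ab in this key is F.
Together with the bass Ab, this spells F minor seventh in first inversion.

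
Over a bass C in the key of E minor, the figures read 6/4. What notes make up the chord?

C, F#, A

A fourth above C in this key is F#.
A sixth above C in this key is A.
Together with the bass C, this spells F# diminished in second inversion.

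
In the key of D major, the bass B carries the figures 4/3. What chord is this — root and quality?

The figures 4/3 indicate a seventh chord in second inversion.
In second inversion the root lies a fourth above the bass: a fourth above B in D major is E.
The chord tones are B, D, E, G, giving E minor seventh.

E minor seventh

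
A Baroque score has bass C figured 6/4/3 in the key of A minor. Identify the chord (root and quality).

The figures 6/4/3 indicate a seventh chord in second inversion.
In second inversion the root lies a fourth above the bass: a fourth above C in A minor is F.
The chord tones are C, E, F, A, giving F major seventh.

F major seventh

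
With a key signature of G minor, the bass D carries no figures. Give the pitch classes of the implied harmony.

An unfigured bass implies 5/3.
A third above D in this key is F.
A fifth above D in this key is A.
Together with the bass D, this spells D minor in root position.

D, F, A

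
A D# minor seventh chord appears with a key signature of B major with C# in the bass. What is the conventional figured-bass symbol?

4/2

C# is the seventh of D# minor seventh, so the chord is in third inversion.
A seventh chord in third inversion is figured 6/4/2, conventionally abbreviated 4/2.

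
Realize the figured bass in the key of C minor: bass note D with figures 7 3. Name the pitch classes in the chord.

The written figures 7 3 are shorthand for 7/5/3: the 5 is implied.
A third above D in this key is F.
A fifth above D in this key is Ab.
A seventh above D in this key is C.
Together with the bass D, this spells D half-diminished seventh in root position.

D, F, Ab, C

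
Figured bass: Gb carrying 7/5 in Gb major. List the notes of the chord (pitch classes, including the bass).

Gb, Bb, Db, F

The written figures 7/5 are shorthand for 7/5/3: the 3 is implied.
A third above Gb in this key is Bb.
A fifth above Gb in this key is Db.
A seventh above Gb in this key is F.
Together with the bass Gb, this spells Gb major seventh in root position.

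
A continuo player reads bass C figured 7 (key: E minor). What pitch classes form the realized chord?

The written figures 7 are shorthand for 7/5/3: the 5/3 are implied.
A third above C in this key is E.
A fifth above C in this key is G.
A seventh above C in this key is B.
Together with the bass C, this spells C major seventh in root position.

C, E, G, B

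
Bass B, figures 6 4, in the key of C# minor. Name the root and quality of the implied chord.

E major

The figures 6 4 indicate a triad in second inversion.
In second inversion the root lies a fourth above the bass: a fourth above B in C# minor is E.
The chord tones are B, E, G#, giving E major.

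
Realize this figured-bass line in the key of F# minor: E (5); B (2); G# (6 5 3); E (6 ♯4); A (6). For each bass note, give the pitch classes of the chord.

E (5/3): E, G#, B.
B (6/4/2): B, C#, E, G#.
G# (6/5/3): G#, B, D, E.
E (6/#4): E, A#, C#.
A (6/3): A, C#, F#.

E, G#, B | B, C#, E, G# | G#, B, D, E | E, A#, C# | A, C#, F#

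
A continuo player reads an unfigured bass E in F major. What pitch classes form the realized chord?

E, G, Bb

An unfigured bass implies 5/3.
A third above E in this key is G.
A fifth above E in this key is Bb.
Together with the bass E, this spells E diminished in root position.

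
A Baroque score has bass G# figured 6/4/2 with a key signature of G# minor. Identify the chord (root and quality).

The figures 6/4/2 indicate a seventh chord in third inversion.
In third inversion the root lies a second above the bass: a second above G# in G# minor is A#.
The chord tones are G#, A#, C#, E, giving A# half-diminished seventh.

A# half-diminished seventh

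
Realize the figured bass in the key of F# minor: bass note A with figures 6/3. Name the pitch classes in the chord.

A, C#, F#

A third above A in this key is C#.
A sixth above A in this key is F#.
Together with the bass A, this spells F# minor in first inversion.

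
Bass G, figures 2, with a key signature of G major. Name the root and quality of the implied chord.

A minor seventh

The figures 2 indicate a seventh chord in third inversion.
In third inversion the root lies a second above the bass: a second above G in G major is A.
The chord tones are G, A, C, E, giving A minor seventh.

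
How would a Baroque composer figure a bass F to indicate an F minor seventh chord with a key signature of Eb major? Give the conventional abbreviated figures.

F is the root of F minor seventh, so the chord is in root position.
A seventh chord in root position is figured 7/5/3, conventionally abbreviated 7.

7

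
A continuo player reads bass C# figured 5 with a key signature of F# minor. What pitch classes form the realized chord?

C#, E, G#

The written figures 5 are shorthand for 5/3: the 3 is implied.
A third above C# in this key is E.
A fifth above C# in this key is G#.
Together with the bass C#, this spells C# minor in root position.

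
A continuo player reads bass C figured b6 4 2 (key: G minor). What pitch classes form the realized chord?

C, D, F, Ab

A second above C in this key is D.
A fourth above C in this key is F.
A sixth above C in this key is A, lowered to Ab by the flat.
Together with the bass C, this spells D half-diminished seventh in third inversion.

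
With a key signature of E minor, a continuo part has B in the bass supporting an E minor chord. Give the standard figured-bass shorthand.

B is the fifth of E minor, so the chord is in second inversion.
A triad in second inversion is figured 6/4, conventionally abbreviated 6/4.

6/4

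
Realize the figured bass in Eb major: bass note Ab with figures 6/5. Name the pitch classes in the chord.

Ab, C, Eb, F

The written figures 6/5 are shorthand for 6/5/3: the 3 is implied.
A third above Ab in this key is C.
A fifth above Ab in this key is Eb.
A sixth above Ab in this key is F.
Together with the bass Ab, this spells F minor seventh in first inversion.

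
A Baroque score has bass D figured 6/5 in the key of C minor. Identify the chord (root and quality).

Bb dominant seventh

The figures 6/5 indicate a seventh chord in first inversion.
In first inversion the root lies a sixth above the bass: a sixth above D in C minor is Bb.
The chord tones are D, F, Ab, Bb, giving Bb dominant seventh.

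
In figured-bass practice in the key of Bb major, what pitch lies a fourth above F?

Counting 3 letter steps above F lands on B; in Bb major, that letter is Bb.

Bb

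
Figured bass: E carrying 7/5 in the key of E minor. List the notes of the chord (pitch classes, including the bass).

E, G, B, D

The written figures 7/5 are shorthand for 7/5/3: the 3 is implied.
A third above E in this key is G.
A fifth above E in this key is B.
A seventh above E in this key is D.
Together with the bass E, this spells E minor seventh in root position.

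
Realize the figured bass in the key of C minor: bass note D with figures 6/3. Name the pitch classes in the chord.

D, F, Bb

A third above D in this key is F.
A sixth above D in this key is Bb.
Together with the bass D, this spells Bb major in first inversion.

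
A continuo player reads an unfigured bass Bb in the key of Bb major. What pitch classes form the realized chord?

An unfigured bass implies 5/3.
A third above Bb in this key is D.
A fifth above Bb in this key is F.
Together with the bass Bb, this spells Bb major in root position.

Bb, D, F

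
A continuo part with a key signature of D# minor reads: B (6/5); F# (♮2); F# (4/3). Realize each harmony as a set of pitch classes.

B, D#, F#, G# | F#, G, B, D# | F#, A#, B, D#

B (6/5/3): B, D#, F#, G#.
F# (6/4/♮2): F#, G, B, D#.
F# (6/4/3): F#, A#, B, D#.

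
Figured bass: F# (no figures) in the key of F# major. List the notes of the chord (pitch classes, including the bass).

F#, A#, C#

An unfigured bass implies 5/3.
A third above F# in this key is A#.
A fifth above F# in this key is C#.
Together with the bass F#, this spells F# major in root position.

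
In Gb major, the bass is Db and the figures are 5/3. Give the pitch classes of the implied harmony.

Db, F, Ab

A third above Db in this key is F.
A fifth above Db in this key is Ab.
Together with the bass Db, this spells Db major in root position.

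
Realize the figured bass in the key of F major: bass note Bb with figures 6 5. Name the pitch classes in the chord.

The written figures 6 5 are shorthand for 6/5/3: the 3 is implied.
A third above Bb in this key is D.
A fifth above Bb in this key is F.
A sixth above Bb in this key is G.
Together with the bass Bb, this spells G minor seventh in first inversion.

Bb, D, F, G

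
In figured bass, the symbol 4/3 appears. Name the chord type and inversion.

seventh chord, second inversion

4/3 is shorthand for 6/4/3.
Intervals of 6/4/3 above the bass form a seventh chord; the bass is the fifth, so this is second inversion.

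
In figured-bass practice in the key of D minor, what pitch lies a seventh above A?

G

Counting 6 letter steps above A lands on G; in D minor, that letter is G.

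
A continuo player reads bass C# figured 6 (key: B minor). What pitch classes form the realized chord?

The written figures 6 are shorthand for 6/3: the 3 is implied.
A third above C# in this key is E.
A sixth above C# in this key is A.
Together with the bass C#, this spells A major in first inversion.

C#, E, A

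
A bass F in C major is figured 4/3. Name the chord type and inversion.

seventh chord, second inversion

4/3 is shorthand for 6/4/3.
Intervals of 6/4/3 above the bass form a seventh chord; the bass is the fifth, so this is second inversion.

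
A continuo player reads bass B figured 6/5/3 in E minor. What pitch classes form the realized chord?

B, D, F#, G

A third above B in this key is D.
A fifth above B in this key is F#.
A sixth above B in this key is G.
Together with the bass B, this spells G major seventh in first inversion.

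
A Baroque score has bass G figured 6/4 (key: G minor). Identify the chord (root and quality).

The figures 6/4 indicate a triad in second inversion.
In second inversion the root lies a fourth above the bass: a fourth above G in G minor is C.
The chord tones are G, C, Eb, giving C minor.

C minor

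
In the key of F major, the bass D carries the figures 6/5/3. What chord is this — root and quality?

The figures 6/5/3 indicate a seventh chord in first inversion.
In first inversion the root lies a sixth above the bass: a sixth above D in F major is Bb.
The chord tones are D, F, A, Bb, giving Bb major seventh.

Bb major seventh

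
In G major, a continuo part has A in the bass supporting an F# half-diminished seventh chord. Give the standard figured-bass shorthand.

A is the third of F# half-diminished seventh, so the chord is in first inversion.
A seventh chord in first inversion is figured 6/5/3, conventionally abbreviated 6/5.

6/5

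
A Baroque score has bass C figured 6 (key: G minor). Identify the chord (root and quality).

The figures 6 indicate a triad in first inversion.
In first inversion the root lies a sixth above the bass: a sixth above C in G minor is A.
The chord tones are C, Eb, A, giving A diminished.

A diminished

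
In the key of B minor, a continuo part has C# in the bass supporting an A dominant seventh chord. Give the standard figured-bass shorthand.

C# is the third of A dominant seventh, so the chord is in first inversion.
A seventh chord in first inversion is figured 6/5/3, conventionally abbreviated 6/5.

6/5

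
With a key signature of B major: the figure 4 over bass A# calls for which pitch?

Counting 3 letter steps above A# lands on D; in B major, that letter is D#.

D#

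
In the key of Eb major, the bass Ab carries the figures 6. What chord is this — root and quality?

F minor

The figures 6 indicate a triad in first inversion.
In first inversion the root lies a sixth above the bass: a sixth above Ab in Eb major is F.
The chord tones are Ab, C, F, giving F minor.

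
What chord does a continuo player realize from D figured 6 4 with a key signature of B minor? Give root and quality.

The figures 6 4 indicate a triad in second inversion.
In second inversion the root lies a fourth above the bass: a fourth above D in B minor is G.
The chord tones are D, G, B, giving G major.

G major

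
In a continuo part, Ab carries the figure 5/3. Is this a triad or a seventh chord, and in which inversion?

triad, root position

Intervals of 5/3 above the bass form a triad; the bass is the root, so this is root position.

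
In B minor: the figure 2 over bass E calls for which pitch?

Counting 1 letter step above E lands on F; in B minor, that letter is F#.

F#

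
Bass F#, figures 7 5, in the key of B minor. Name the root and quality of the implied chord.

The figures 7 5 indicate a seventh chord in root position.
In root position the bass is the root, so the root is F#.
The chord tones are F#, A, C#, E, giving F# minor seventh.

F# minor seventh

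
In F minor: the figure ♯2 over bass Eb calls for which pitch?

F#

Counting 1 letter step above Eb lands on F; in F minor, that letter is F.
The #2 figure raises it a semitone, giving F#.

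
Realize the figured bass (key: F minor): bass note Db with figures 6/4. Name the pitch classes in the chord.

A fourth above Db in this key is G.
A sixth above Db in this key is Bb.
Together with the bass Db, this spells G diminished in second inversion.

Db, G, Bb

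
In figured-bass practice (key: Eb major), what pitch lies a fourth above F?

Bb

Counting 3 letter steps above F lands on B; in Eb major, that letter is Bb.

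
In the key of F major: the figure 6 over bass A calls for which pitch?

F

Counting 5 letter steps above A lands on F; in F major, that letter is F.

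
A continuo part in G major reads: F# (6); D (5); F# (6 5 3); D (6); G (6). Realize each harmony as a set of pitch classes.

F#, A, D | D, F#, A | F#, A, C, D | D, F#, B | G, B, E

F# (6/3): F#, A, D.
D (5/3): D, F#, A.
F# (6/5/3): F#, A, C, D.
D (6/3): D, F#, B.
G (6/3): G, B, E.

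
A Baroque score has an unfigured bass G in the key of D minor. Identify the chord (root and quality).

G minor

An unfigured bass indicates a triad in root position.
In root position the bass is the root, so the root is G.
The chord tones are G, Bb, D, giving G minor.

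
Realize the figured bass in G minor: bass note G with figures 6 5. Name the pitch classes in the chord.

The written figures 6 5 are shorthand for 6/5/3: the 3 is implied.
A third above G in this key is Bb.
A fifth above G in this key is D.
A sixth above G in this key is Eb.
Together with the bass G, this spells Eb major seventh in first inversion.

G, Bb, D, Eb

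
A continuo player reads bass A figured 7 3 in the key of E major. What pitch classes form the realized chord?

The written figures 7 3 are shorthand for 7/5/3: the 5 is implied.
A third above A in this key is C#.
A fifth above A in this key is E.
A seventh above A in this key is G#.
Together with the bass A, this spells A major seventh in root position.

A, C#, E, G#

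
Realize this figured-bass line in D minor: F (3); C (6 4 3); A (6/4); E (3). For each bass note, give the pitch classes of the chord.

F, A, C | C, E, F, A | A, D, F | E, G, Bb

F (5/3): F, A, C.
C (6/4/3): C, E, F, A.
A (6/4): A, D, F.
E (5/3): E, G, Bb.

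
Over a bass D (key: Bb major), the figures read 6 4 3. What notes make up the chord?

D, F, G, Bb

A third above D in this key is F.
A fourth above D in this key is G.
A sixth above D in this key is Bb.
Together with the bass D, this spells G minor seventh in second inversion.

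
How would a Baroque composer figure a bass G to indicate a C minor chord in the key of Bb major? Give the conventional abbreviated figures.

G is the fifth of C minor, so the chord is in second inversion.
A triad in second inversion is figured 6/4, conventionally abbreviated 6/4.

6/4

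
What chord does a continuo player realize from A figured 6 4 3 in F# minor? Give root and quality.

D major seventh

The figures 6 4 3 indicate a seventh chord in second inversion.
In second inversion the root lies a fourth above the bass: a fourth above A in F# minor is D.
The chord tones are A, C#, D, F#, giving D major seventh.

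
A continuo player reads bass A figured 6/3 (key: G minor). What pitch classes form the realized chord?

A third above A in this key is C.
A sixth above A in this key is F.
Together with the bass A, this spells F major in first inversion.

A, C, F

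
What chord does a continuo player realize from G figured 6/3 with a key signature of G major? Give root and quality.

The figures 6/3 indicate a triad in first inversion.
In first inversion the root lies a sixth above the bass: a sixth above G in G major is E.
The chord tones are G, B, E, giving E minor.

E minor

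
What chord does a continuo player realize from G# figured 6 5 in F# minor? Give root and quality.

The figures 6 5 indicate a seventh chord in first inversion.
In first inversion the root lies a sixth above the bass: a sixth above G# in F# minor is E.
The chord tones are G#, B, D, E, giving E dominant seventh.

E dominant seventh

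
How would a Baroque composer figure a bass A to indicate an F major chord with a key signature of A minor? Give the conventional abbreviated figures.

6

A is the third of F major, so the chord is in first inversion.
A triad in first inversion is figured 6/3, conventionally abbreviated 6.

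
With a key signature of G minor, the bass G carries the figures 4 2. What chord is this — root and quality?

The figures 4 2 indicate a seventh chord in third inversion.
In third inversion the root lies a second above the bass: a second above G in G minor is A.
The chord tones are G, A, C, Eb, giving A half-diminished seventh.

A half-diminished seventh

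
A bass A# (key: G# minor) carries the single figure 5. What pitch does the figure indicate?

E

Counting 4 letter steps above A# lands on E; in G# minor, that letter is E.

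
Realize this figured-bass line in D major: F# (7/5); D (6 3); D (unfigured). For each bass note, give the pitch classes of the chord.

F#, A, C#, E | D, F#, B | D, F#, A

F# (7/5/3): F#, A, C#, E.
D (6/3): D, F#, B.
D (5/3): D, F#, A.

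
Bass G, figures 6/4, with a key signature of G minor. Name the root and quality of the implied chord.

C minor

The figures 6/4 indicate a triad in second inversion.
In second inversion the root lies a fourth above the bass: a fourth above G in G minor is C.
The chord tones are G, C, Eb, giving C minor.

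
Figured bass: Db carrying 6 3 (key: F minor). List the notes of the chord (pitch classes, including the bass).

Db, F, Bb

A third above Db in this key is F.
A sixth above Db in this key is Bb.
Together with the bass Db, this spells Bb minor in first inversion.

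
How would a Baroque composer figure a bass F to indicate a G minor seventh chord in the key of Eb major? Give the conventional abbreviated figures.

4/2

F is the seventh of G minor seventh, so the chord is in third inversion.
A seventh chord in third inversion is figured 6/4/2, conventionally abbreviated 4/2.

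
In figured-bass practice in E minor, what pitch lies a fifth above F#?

Counting 4 letter steps above F# lands on C; in E minor, that letter is C.

C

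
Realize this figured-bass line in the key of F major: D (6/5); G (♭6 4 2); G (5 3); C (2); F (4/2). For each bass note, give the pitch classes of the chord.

D (6/5/3): D, F, A, Bb.
G (b6/4/2): G, A, C, Eb.
G (5/3): G, Bb, D.
C (6/4/2): C, D, F, A.
F (6/4/2): F, G, Bb, D.

D, F, A, Bb | G, A, C, Eb | G, Bb, D | C, D, F, A | F, G, Bb, D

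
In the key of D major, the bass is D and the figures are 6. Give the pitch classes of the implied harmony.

The written figures 6 are shorthand for 6/3: the 3 is implied.
A third above D in this key is F#.
A sixth above D in this key is B.
Together with the bass D, this spells B minor in first inversion.

D, F#, B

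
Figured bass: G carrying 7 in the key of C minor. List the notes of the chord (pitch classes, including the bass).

G, Bb, D, F

The written figures 7 are shorthand for 7/5/3: the 5/3 are implied.
A third above G in this key is Bb.
A fifth above G in this key is D.
A seventh above G in this key is F.
Together with the bass G, this spells G minor seventh in root position.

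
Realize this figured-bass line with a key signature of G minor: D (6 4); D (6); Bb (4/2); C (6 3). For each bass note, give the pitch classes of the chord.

D, G, Bb | D, F, Bb | Bb, C, Eb, G | C, Eb, A

D (6/4): D, G, Bb.
D (6/3): D, F, Bb.
Bb (6/4/2): Bb, C, Eb, G.
C (6/3): C, Eb, A.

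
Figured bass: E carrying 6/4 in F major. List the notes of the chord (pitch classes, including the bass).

A fourth above E in this key is A.
A sixth above E in this key is C.
Together with the bass E, this spells A minor in second inversion.

E, A, C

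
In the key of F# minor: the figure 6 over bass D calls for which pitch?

Counting 5 letter steps above D lands on B; in F# minor, that letter is B.

B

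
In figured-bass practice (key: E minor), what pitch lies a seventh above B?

A

Counting 6 letter steps above B lands on A; in E minor, that letter is A.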